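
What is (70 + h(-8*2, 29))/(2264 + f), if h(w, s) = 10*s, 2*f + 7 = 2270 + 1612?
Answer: 240/2801 ≈ 0.085684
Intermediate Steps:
f = 3875/2 (f = -7/2 + (2270 + 1612)/2 = -7/2 + (½)*3882 = -7/2 + 1941 = 3875/2 ≈ 1937.5)
(70 + h(-8*2, 29))/(2264 + f) = (70 + 10*29)/(2264 + 3875/2) = (70 + 290)/(8403/2) = 360*(2/8403) = 240/2801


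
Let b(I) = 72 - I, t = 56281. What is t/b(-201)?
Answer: 56281/273 ≈ 206.16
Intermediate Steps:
t/b(-201) = 56281/(72 - 1*(-201)) = 56281/(72 + 201) = 56281/273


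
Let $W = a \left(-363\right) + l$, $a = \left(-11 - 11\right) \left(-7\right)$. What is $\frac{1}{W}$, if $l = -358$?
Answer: $- \frac{1}{56260} \approx -1.7775 \cdot 10^{-5}$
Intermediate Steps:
$a = 154$ ($a = \left(-22\right) \left(-7\right) = 154$)
$W = -56260$ ($W = 154 \left(-363\right) - 358 = -55902 - 358 = -56260$)
$\frac{1}{W} = \frac{1}{-56260} = - \frac{1}{56260}$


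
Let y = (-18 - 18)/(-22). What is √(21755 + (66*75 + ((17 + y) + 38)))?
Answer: √3238158/11 ≈ 163.59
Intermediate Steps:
y = 18/11 (y = -36*(-1/22) = 18/11 ≈ 1.6364)
√(21755 + (66*75 + ((17 + y) + 38))) = √(21755 + (66*75 + ((17 + 18/11) + 38))) = √(21755 + (4950 + (205/11 + 38))) = √(21755 + (4950 + 623/11)) = √(21755 + 55073/11) = √(294378/11) = √3238158/11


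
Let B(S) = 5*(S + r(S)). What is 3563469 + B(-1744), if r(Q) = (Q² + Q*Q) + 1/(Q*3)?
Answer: 177731610283/5232 ≈ 3.3970e+7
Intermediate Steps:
r(Q) = 2*Q² + 1/(3*Q) (r(Q) = (Q² + Q²) + 1/(3*Q) = 2*Q² + 1/(3*Q))
B(S) = 5*S + 5*(1 + 6*S³)/(3*S) (B(S) = 5*(S + (1 + 6*S³)/(3*S)) = 5*S + 5*(1 + 6*S³)/(3*S))
3563469 + B(-1744) = 3563469 + (5*(-1744) + 10*(-1744)² + (5/3)/(-1744)) = 3563469 + (-8720 + 10*3041536 + (5/3)*(-1/1744)) = 3563469 + (-8720 + 30415360 - 5/5232) = 3563469 + 159087540475/5232 = 177731610283/5232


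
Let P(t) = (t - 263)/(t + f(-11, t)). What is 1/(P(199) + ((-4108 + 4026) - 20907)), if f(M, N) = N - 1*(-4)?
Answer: -201/4218821 ≈ -4.7644e-5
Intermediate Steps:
f(M, N) = 4 + N (f(M, N) = N + 4 = 4 + N)
P(t) = (-263 + t)/(4 + 2*t) (P(t) = (t - 263)/(t + (4 + t)) = (-263 + t)/(4 + 2*t))
1/(P(199) + ((-4108 + 4026) - 20907)) = 1/((-263 + 199)/(2*(2 + 199)) + ((-4108 + 4026) - 20907)) = 1/((½)*(-64)/201 + (-82 - 20907)) = 1/((½)*(1/201)*(-64) - 20989) = 1/(-32/201 - 20989) = 1/(-4218821/201) = -201/4218821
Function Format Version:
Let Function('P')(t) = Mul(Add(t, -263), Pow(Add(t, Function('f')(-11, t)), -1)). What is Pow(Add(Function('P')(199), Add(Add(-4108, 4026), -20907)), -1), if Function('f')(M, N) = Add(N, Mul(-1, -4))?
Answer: Rational(-201, 4218821) ≈ -4.7644e-5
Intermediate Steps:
Function('f')(M, N) = Add(4, N) (Function('f')(M, N) = Add(N, 4) = Add(4, N))
Function('P')(t) = Mul(Pow(Add(4, Mul(2, t)), -1), Add(-263, t)) (Function('P')(t) = Mul(Add(t, -263), Pow(Add(t, Add(4, t)), -1)) = Mul(Add(-263, t), Pow(Add(4, Mul(2, t)), -1)) = Mul(Pow(Add(4, Mul(2, t)), -1), Add(-263, t)))
Pow(Add(Function('P')(199), Add(Add(-4108, 4026), -20907)), -1) = Pow(Add(Mul(Rational(1, 2), Pow(Add(2, 199), -1), Add(-263, 199)), Add(Add(-4108, 4026), -20907)), -1) = Pow(Add(Mul(Rational(1, 2), Pow(201, -1), -64), Add(-82, -20907)), -1) = Pow(Add(Mul(Rational(1, 2), Rational(1, 201), -64), -20989), -1) = Pow(Add(Rational(-32, 201), -20989), -1) = Pow(Rational(-4218821, 201), -1) = Rational(-201, 4218821)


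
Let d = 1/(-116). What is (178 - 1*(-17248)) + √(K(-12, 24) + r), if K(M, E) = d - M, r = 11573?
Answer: 17426 + √38971911/58 ≈ 17534.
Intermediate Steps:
d = -1/116 ≈ -0.0086207
K(M, E) = -1/116 - M
(178 - 1*(-17248)) + √(K(-12, 24) + r) = (178 - 1*(-17248)) + √((-1/116 - 1*(-12)) + 11573) = (178 + 17248) + √((-1/116 + 12) + 11573) = 17426 + √(1391/116 + 11573) = 17426 + √(1343859/116) = 17426 + √38971911/58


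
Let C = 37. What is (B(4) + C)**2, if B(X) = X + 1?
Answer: 1764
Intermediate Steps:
B(X) = 1 + X
(B(4) + C)**2 = ((1 + 4) + 37)**2 = (5 + 37)**2 = 42**2 = 1764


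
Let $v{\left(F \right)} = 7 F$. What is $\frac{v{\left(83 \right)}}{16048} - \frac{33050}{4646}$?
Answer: $- \frac{263843537}{37279504} \approx -7.0774$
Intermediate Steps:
$\frac{v{\left(83 \right)}}{16048} - \frac{33050}{4646} = \frac{7 \cdot 83}{16048} - \frac{33050}{4646} = 581 \cdot \frac{1}{16048} - \frac{16525}{2323} = \frac{581}{16048} - \frac{16525}{2323} = - \frac{263843537}{37279504}$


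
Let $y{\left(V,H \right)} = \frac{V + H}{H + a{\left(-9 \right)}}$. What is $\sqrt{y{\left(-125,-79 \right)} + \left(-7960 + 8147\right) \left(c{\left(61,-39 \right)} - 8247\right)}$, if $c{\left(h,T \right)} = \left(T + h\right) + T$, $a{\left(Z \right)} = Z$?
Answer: $\frac{i \sqrt{747956990}}{22} \approx 1243.1 i$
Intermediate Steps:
$c{\left(h,T \right)} = h + 2 T$
$y{\left(V,H \right)} = \frac{H + V}{-9 + H}$ ($y{\left(V,H \right)} = \frac{V + H}{H - 9} = \frac{H + V}{-9 + H}$)
$\sqrt{y{\left(-125,-79 \right)} + \left(-7960 + 8147\right) \left(c{\left(61,-39 \right)} - 8247\right)} = \sqrt{\frac{-79 - 125}{-9 - 79} + \left(-7960 + 8147\right) \left(\left(61 + 2 \left(-39\right)\right) - 8247\right)} = \sqrt{\frac{1}{-88} \left(-204\right) + 187 \left(\left(61 - 78\right) - 8247\right)} = \sqrt{\left(- \frac{1}{88}\right) \left(-204\right) + 187 \left(-17 - 8247\right)} = \sqrt{\frac{51}{22} + 187 \left(-8264\right)} = \sqrt{\frac{51}{22} - 1545368} = \sqrt{- \frac{33998045}{22}} = \frac{i \sqrt{747956990}}{22}$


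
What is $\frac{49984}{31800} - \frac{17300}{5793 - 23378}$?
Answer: $\frac{35727716}{13980075} \approx 2.5556$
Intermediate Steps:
$\frac{49984}{31800} - \frac{17300}{5793 - 23378} = 49984 \cdot \frac{1}{31800} - \frac{17300}{-17585} = \frac{6248}{3975} - - \frac{3460}{3517} = \frac{6248}{3975} + \frac{3460}{3517} = \frac{35727716}{13980075}$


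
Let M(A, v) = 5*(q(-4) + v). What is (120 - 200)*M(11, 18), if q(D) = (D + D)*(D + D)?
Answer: -32800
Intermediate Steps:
q(D) = 4*D² (q(D) = (2*D)*(2*D) = 4*D²)
M(A, v) = 320 + 5*v (M(A, v) = 5*(4*(-4)² + v) = 5*(4*16 + v) = 5*(64 + v) = 320 + 5*v)
(120 - 200)*M(11, 18) = (120 - 200)*(320 + 5*18) = -80*(320 + 90) = -80*410 = -32800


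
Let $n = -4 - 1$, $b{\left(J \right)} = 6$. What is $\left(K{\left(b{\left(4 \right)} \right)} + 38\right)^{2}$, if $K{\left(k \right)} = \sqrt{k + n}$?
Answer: $1521$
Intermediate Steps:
$n = -5$
$K{\left(k \right)} = \sqrt{-5 + k}$ ($K{\left(k \right)} = \sqrt{k - 5} = \sqrt{-5 + k}$)
$\left(K{\left(b{\left(4 \right)} \right)} + 38\right)^{2} = \left(\sqrt{-5 + 6} + 38\right)^{2} = \left(\sqrt{1} + 38\right)^{2} = \left(1 + 38\right)^{2} = 39^{2} = 1521$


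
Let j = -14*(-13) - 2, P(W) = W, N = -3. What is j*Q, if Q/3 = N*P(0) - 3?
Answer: -1620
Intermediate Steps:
Q = -9 (Q = 3*(-3*0 - 3) = 3*(0 - 3) = 3*(-3) = -9)
j = 180 (j = 182 - 2 = 180)
j*Q = 180*(-9) = -1620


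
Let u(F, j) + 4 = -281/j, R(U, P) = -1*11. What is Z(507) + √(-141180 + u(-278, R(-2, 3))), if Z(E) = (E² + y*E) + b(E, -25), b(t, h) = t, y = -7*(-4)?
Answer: 271752 + 3*I*√1897797/11 ≈ 2.7175e+5 + 375.71*I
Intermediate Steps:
y = 28
R(U, P) = -11
Z(E) = E² + 29*E (Z(E) = (E² + 28*E) + E = E² + 29*E)
u(F, j) = -4 - 281/j
Z(507) + √(-141180 + u(-278, R(-2, 3))) = 507*(29 + 507) + √(-141180 + (-4 - 281/(-11))) = 507*536 + √(-141180 + (-4 - 281*(-1/11))) = 271752 + √(-141180 + (-4 + 281/11)) = 271752 + √(-141180 + 237/11) = 271752 + √(-1552743/11) = 271752 + 3*I*√1897797/11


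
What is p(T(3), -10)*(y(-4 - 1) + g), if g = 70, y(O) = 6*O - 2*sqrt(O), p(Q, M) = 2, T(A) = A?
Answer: 80 - 4*I*sqrt(5) ≈ 80.0 - 8.9443*I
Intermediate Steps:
y(O) = -2*sqrt(O) + 6*O
p(T(3), -10)*(y(-4 - 1) + g) = 2*((-2*sqrt(-4 - 1) + 6*(-4 - 1)) + 70) = 2*((-2*I*sqrt(5) + 6*(-5)) + 70) = 2*((-2*I*sqrt(5) - 30) + 70) = 2*((-30 - 2*I*sqrt(5)) + 70) = 2*(40 - 2*I*sqrt(5)) = 80 - 4*I*sqrt(5)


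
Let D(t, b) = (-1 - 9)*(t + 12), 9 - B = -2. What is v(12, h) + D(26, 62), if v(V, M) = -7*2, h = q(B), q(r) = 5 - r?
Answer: -394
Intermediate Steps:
B = 11 (B = 9 - 1*(-2) = 9 + 2 = 11)
h = -6 (h = 5 - 1*11 = 5 - 11 = -6)
v(V, M) = -14
D(t, b) = -120 - 10*t (D(t, b) = -10*(12 + t) = -120 - 10*t)
v(12, h) + D(26, 62) = -14 + (-120 - 10*26) = -14 + (-120 - 260) = -14 - 380 = -394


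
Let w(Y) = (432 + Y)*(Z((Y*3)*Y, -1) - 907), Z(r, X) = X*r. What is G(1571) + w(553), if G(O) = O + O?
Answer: -904555848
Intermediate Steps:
G(O) = 2*O
w(Y) = (-907 - 3*Y²)*(432 + Y) (w(Y) = (432 + Y)*(-Y*3*Y - 907) = (432 + Y)*(-3*Y*Y - 907) = (432 + Y)*(-3*Y² - 907) = (432 + Y)*(-907 - 3*Y²) = (-907 - 3*Y²)*(432 + Y))
G(1571) + w(553) = 2*1571 + (-391824 - 1296*553² - 907*553 - 3*553³) = 3142 + (-391824 - 1296*305809 - 501571 - 3*169112377) = 3142 + (-391824 - 396328464 - 501571 - 507337131) = 3142 - 904558990 = -904555848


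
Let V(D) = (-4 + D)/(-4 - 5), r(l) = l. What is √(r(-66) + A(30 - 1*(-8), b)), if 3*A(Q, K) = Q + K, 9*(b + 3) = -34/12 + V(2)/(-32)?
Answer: I*√634971/108 ≈ 7.3783*I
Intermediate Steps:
V(D) = 4/9 - D/9 (V(D) = (-4 + D)/(-9) = (-4 + D)*(-⅑) = 4/9 - D/9)
b = -4297/1296 (b = -3 + (-34/12 + (4/9 - ⅑*2)/(-32))/9 = -3 + (-34*1/12 + (4/9 - 2/9)*(-1/32))/9 = -3 + (-17/6 + (2/9)*(-1/32))/9 = -3 + (-17/6 - 1/144)/9 = -3 + (⅑)*(-409/144) = -3 - 409/1296 = -4297/1296 ≈ -3.3156)
A(Q, K) = K/3 + Q/3 (A(Q, K) = (Q + K)/3 = (K + Q)/3 = K/3 + Q/3)
√(r(-66) + A(30 - 1*(-8), b)) = √(-66 + ((⅓)*(-4297/1296) + (30 - 1*(-8))/3)) = √(-66 + (-4297/3888 + (30 + 8)/3)) = √(-66 + (-4297/3888 + (⅓)*38)) = √(-66 + (-4297/3888 + 38/3)) = √(-66 + 44951/3888) = √(-211657/3888) = I*√634971/108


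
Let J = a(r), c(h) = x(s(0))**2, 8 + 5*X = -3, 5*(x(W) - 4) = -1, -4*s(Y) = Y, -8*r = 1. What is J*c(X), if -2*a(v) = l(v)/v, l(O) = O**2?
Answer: 361/400 ≈ 0.90250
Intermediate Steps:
r = -1/8 (r = -1/8*1 = -1/8 ≈ -0.12500)
s(Y) = -Y/4
a(v) = -v/2 (a(v) = -v**2/(2*v) = -v/2)
x(W) = 19/5 (x(W) = 4 + (1/5)*(-1) = 4 - 1/5 = 19/5)
X = -11/5 (X = -8/5 + (1/5)*(-3) = -8/5 - 3/5 = -11/5 ≈ -2.2000)
c(h) = 361/25 (c(h) = (19/5)**2 = 361/25)
J = 1/16 (J = -1/2*(-1/8) = 1/16 ≈ 0.062500)
J*c(X) = (1/16)*(361/25) = 361/400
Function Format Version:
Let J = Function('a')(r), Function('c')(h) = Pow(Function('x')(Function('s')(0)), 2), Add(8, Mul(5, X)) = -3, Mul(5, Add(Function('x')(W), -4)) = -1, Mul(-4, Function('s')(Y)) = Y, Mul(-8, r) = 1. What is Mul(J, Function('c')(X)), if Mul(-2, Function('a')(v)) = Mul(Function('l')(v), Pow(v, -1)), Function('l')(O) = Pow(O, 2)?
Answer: Rational(361, 400) ≈ 0.90250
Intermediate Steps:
r = Rational(-1, 8) (r = Mul(Rational(-1, 8), 1) = Rational(-1, 8) ≈ -0.12500)
Function('s')(Y) = Mul(Rational(-1, 4), Y)
Function('a')(v) = Mul(Rational(-1, 2), v) (Function('a')(v) = Mul(Rational(-1, 2), Mul(Pow(v, 2), Pow(v, -1))) = Mul(Rational(-1, 2), v))
Function('x')(W) = Rational(19, 5) (Function('x')(W) = Add(4, Mul(Rational(1, 5), -1)) = Add(4, Rational(-1, 5)) = Rational(19, 5))
X = Rational(-11, 5) (X = Add(Rational(-8, 5), Mul(Rational(1, 5), -3)) = Add(Rational(-8, 5), Rational(-3, 5)) = Rational(-11, 5) ≈ -2.2000)
Function('c')(h) = Rational(361, 25) (Function('c')(h) = Pow(Rational(19, 5), 2) = Rational(361, 25))
J = Rational(1, 16) (J = Mul(Rational(-1, 2), Rational(-1, 8)) = Rational(1, 16) ≈ 0.062500)
Mul(J, Function('c')(X)) = Mul(Rational(1, 16), Rational(361, 25)) = Rational(361, 400)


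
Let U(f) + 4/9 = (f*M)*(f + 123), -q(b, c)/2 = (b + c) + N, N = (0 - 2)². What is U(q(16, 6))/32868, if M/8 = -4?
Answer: 265823/73953 ≈ 3.5945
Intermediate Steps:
M = -32 (M = 8*(-4) = -32)
N = 4 (N = (-2)² = 4)
q(b, c) = -8 - 2*b - 2*c (q(b, c) = -2*((b + c) + 4) = -2*(4 + b + c) = -8 - 2*b - 2*c)
U(f) = -4/9 - 32*f*(123 + f) (U(f) = -4/9 + (f*(-32))*(f + 123) = -4/9 + (-32*f)*(123 + f) = -4/9 - 32*f*(123 + f))
U(q(16, 6))/32868 = (-4/9 - 3936*(-8 - 2*16 - 2*6) - 32*(-8 - 2*16 - 2*6)²)/32868 = (-4/9 - 3936*(-8 - 32 - 12) - 32*(-8 - 32 - 12)²)*(1/32868) = (-4/9 - 3936*(-52) - 32*(-52)²)*(1/32868) = (-4/9 + 204672 - 32*2704)*(1/32868) = (-4/9 + 204672 - 86528)*(1/32868) = (1063292/9)*(1/32868) = 265823/73953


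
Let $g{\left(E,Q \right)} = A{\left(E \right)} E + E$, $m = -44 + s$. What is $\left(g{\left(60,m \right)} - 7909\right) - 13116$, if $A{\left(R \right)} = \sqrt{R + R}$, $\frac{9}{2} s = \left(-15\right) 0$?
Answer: $-20965 + 120 \sqrt{30} \approx -20308.0$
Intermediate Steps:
$s = 0$ ($s = \frac{2 \left(\left(-15\right) 0\right)}{9} = \frac{2}{9} \cdot 0 = 0$)
$A{\left(R \right)} = \sqrt{2} \sqrt{R}$ ($A{\left(R \right)} = \sqrt{2 R} = \sqrt{2} \sqrt{R}$)
$m = -44$ ($m = -44 + 0 = -44$)
$g{\left(E,Q \right)} = E + \sqrt{2} E^{\frac{3}{2}}$ ($g{\left(E,Q \right)} = \sqrt{2} \sqrt{E} E + E = \sqrt{2} E^{\frac{3}{2}} + E = E + \sqrt{2} E^{\frac{3}{2}}$)
$\left(g{\left(60,m \right)} - 7909\right) - 13116 = \left(\left(60 + \sqrt{2} \cdot 60^{\frac{3}{2}}\right) - 7909\right) - 13116 = \left(\left(60 + \sqrt{2} \cdot 120 \sqrt{15}\right) - 7909\right) + \left(-16314 + 3198\right) = \left(\left(60 + 120 \sqrt{30}\right) - 7909\right) - 13116 = \left(-7849 + 120 \sqrt{30}\right) - 13116 = -20965 + 120 \sqrt{30}$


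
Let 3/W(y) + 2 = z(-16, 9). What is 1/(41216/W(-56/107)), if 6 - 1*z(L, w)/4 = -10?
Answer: 3/2555392 ≈ 1.1740e-6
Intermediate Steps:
z(L, w) = 64 (z(L, w) = 24 - 4*(-10) = 24 + 40 = 64)
W(y) = 3/62 (W(y) = 3/(-2 + 64) = 3/62)
1/(41216/W(-56/107)) = 1/(41216/(3/62)) = 1/(41216*(62/3)) = 1/(2555392/3) = 3/2555392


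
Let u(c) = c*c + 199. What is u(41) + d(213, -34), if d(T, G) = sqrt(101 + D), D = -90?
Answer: 1880 + sqrt(11) ≈ 1883.3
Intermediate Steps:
d(T, G) = sqrt(11) (d(T, G) = sqrt(101 - 90) = sqrt(11))
u(c) = 199 + c**2 (u(c) = c**2 + 199 = 199 + c**2)
u(41) + d(213, -34) = (199 + 41**2) + sqrt(11) = (199 + 1681) + sqrt(11) = 1880 + sqrt(11)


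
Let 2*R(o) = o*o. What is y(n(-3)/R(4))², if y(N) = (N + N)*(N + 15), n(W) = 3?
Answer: 136161/1024 ≈ 132.97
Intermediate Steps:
R(o) = o²/2 (R(o) = (o*o)/2 = o²/2)
y(N) = 2*N*(15 + N) (y(N) = (2*N)*(15 + N) = 2*N*(15 + N))
y(n(-3)/R(4))² = (2*(3/(((½)*4²)))*(15 + 3/(((½)*4²))))² = (2*(3/(((½)*16)))*(15 + 3/(((½)*16))))² = (2*(3/8)*(15 + 3/8))² = (2*(3/8)*(123/8))² = (369/32)² = 136161/1024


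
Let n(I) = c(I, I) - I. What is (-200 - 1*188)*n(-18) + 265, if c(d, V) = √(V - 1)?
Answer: -6719 - 388*I*√19 ≈ -6719.0 - 1691.3*I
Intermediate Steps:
c(d, V) = √(-1 + V)
n(I) = √(-1 + I) - I
(-200 - 1*188)*n(-18) + 265 = (-200 - 1*188)*(√(-1 - 18) - 1*(-18)) + 265 = (-200 - 188)*(√(-19) + 18) + 265 = -388*(I*√19 + 18) + 265 = -388*(18 + I*√19) + 265 = (-6984 - 388*I*√19) + 265 = -6719 - 388*I*√19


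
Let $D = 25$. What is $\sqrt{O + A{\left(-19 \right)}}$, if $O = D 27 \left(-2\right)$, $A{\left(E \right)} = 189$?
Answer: $3 i \sqrt{129} \approx 34.073 i$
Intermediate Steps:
$O = -1350$ ($O = 25 \cdot 27 \left(-2\right) = 675 \left(-2\right) = -1350$)
$\sqrt{O + A{\left(-19 \right)}} = \sqrt{-1350 + 189} = \sqrt{-1161} = 3 i \sqrt{129}$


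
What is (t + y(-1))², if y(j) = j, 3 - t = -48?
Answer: 2500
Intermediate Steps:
t = 51 (t = 3 - 1*(-48) = 3 + 48 = 51)
(t + y(-1))² = (51 - 1)² = 50² = 2500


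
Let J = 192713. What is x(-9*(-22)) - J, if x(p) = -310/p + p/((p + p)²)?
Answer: -50876645/264 ≈ -1.9271e+5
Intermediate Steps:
x(p) = -1239/(4*p) (x(p) = -310/p + p/((2*p)²) = -310/p + p/((4*p²)) = -310/p + p*(1/(4*p²)) = -310/p + 1/(4*p) = -1239/(4*p))
x(-9*(-22)) - J = -1239/(4*((-9*(-22)))) - 1*192713 = -1239/4/198 - 192713 = -1239/4*1/198 - 192713 = -413/264 - 192713 = -50876645/264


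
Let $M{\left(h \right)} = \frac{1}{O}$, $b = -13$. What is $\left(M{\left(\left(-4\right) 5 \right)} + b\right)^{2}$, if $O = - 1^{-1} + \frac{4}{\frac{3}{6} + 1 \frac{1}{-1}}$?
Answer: $\frac{13924}{81} \approx 171.9$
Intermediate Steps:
$O = -9$ ($O = \left(-1\right) 1 + \frac{4}{3 \cdot \frac{1}{6} + 1 \left(-1\right)} = -1 + \frac{4}{\frac{1}{2} - 1} = -1 + \frac{4}{- \frac{1}{2}} = -1 + 4 \left(-2\right) = -1 - 8 = -9$)
$M{\left(h \right)} = - \frac{1}{9}$ ($M{\left(h \right)} = \frac{1}{-9} = - \frac{1}{9}$)
$\left(M{\left(\left(-4\right) 5 \right)} + b\right)^{2} = \left(- \frac{1}{9} - 13\right)^{2} = \left(- \frac{118}{9}\right)^{2} = \frac{13924}{81}$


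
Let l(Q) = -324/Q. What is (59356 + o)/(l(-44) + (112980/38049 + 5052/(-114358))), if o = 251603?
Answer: 225507857675463/7461442229 ≈ 30223.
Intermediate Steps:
(59356 + o)/(l(-44) + (112980/38049 + 5052/(-114358))) = (59356 + 251603)/(-324/(-44) + (112980/38049 + 5052/(-114358))) = 310959/(-324*(-1/44) + (112980*(1/38049) + 5052*(-1/114358))) = 310959/(81/11 + (37660/12683 - 2526/57179)) = 310959/(81/11 + 2121323882/725201257) = 310959/(7461442229/725201257) = 310959*(725201257/7461442229) = 225507857675463/7461442229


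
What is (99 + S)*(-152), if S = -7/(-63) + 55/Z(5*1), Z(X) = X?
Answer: -150632/9 ≈ -16737.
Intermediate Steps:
S = 100/9 (S = -7/(-63) + 55/((5*1)) = -7*(-1/63) + 55/5 = ⅑ + 55*(⅕) = ⅑ + 11 = 100/9 ≈ 11.111)
(99 + S)*(-152) = (99 + 100/9)*(-152) = (991/9)*(-152) = -150632/9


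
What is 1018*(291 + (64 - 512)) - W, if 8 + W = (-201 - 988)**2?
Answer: -1573539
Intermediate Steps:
W = 1413713 (W = -8 + (-201 - 988)**2 = -8 + (-1189)**2 = -8 + 1413721 = 1413713)
1018*(291 + (64 - 512)) - W = 1018*(291 + (64 - 512)) - 1*1413713 = 1018*(291 - 448) - 1413713 = 1018*(-157) - 1413713 = -159826 - 1413713 = -1573539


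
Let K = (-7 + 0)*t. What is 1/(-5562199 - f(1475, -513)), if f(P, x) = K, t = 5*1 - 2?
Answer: -1/5562178 ≈ -1.7979e-7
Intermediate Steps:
t = 3 (t = 5 - 2 = 3)
K = -21 (K = (-7 + 0)*3 = -7*3 = -21)
f(P, x) = -21
1/(-5562199 - f(1475, -513)) = 1/(-5562199 - 1*(-21)) = 1/(-5562199 + 21) = 1/(-5562178) = -1/5562178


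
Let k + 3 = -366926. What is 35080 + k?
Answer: -331849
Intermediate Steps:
k = -366929 (k = -3 - 366926 = -366929)
35080 + k = 35080 - 366929 = -331849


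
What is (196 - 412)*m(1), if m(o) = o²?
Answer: -216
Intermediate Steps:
(196 - 412)*m(1) = (196 - 412)*1² = -216*1 = -216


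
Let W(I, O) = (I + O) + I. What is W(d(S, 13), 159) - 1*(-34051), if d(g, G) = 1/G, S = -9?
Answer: 444732/13 ≈ 34210.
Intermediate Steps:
W(I, O) = O + 2*I
W(d(S, 13), 159) - 1*(-34051) = (159 + 2/13) - 1*(-34051) = (159 + 2*(1/13)) + 34051 = (159 + 2/13) + 34051 = 2069/13 + 34051 = 444732/13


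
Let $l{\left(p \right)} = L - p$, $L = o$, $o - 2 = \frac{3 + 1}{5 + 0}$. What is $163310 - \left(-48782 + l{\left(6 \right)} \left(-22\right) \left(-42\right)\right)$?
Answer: $\frac{1075244}{5} \approx 2.1505 \cdot 10^{5}$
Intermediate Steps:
$o = \frac{14}{5}$ ($o = 2 + \frac{3 + 1}{5 + 0} = 2 + \frac{4}{5} = \frac{14}{5} \approx 2.8$)
$L = \frac{14}{5} \approx 2.8$
$l{\left(p \right)} = \frac{14}{5} - p$
$163310 - \left(-48782 + l{\left(6 \right)} \left(-22\right) \left(-42\right)\right) = 163310 + \left(48782 - \left(\frac{14}{5} - 6\right) \left(-22\right) \left(-42\right)\right) = 163310 + \left(48782 - \left(- \frac{16}{5}\right) \left(-22\right) \left(-42\right)\right) = 163310 + \left(48782 - \frac{352}{5} \left(-42\right)\right) = 163310 + \left(48782 - - \frac{14784}{5}\right) = 163310 + \left(48782 + \frac{14784}{5}\right) = 163310 + \frac{258694}{5} = \frac{1075244}{5}$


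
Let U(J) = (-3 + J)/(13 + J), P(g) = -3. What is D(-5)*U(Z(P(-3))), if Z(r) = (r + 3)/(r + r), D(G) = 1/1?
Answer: -3/13 ≈ -0.23077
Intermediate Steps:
D(G) = 1
Z(r) = (3 + r)/(2*r) (Z(r) = (3 + r)/((2*r)) = (3 + r)*(1/(2*r)) = (3 + r)/(2*r))
U(J) = (-3 + J)/(13 + J)
D(-5)*U(Z(P(-3))) = 1*((-3 + (½)*(3 - 3)/(-3))/(13 + (½)*(3 - 3)/(-3))) = 1*((-3 + (½)*(-⅓)*0)/(13 + (½)*(-⅓)*0)) = 1*((-3 + 0)/(13 + 0)) = 1*(-3/13) = -3/13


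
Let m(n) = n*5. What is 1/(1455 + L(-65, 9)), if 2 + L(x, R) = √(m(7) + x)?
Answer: 1453/2111239 - I*√30/2111239 ≈ 0.00068822 - 2.5943e-6*I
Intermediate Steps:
m(n) = 5*n
L(x, R) = -2 + √(35 + x) (L(x, R) = -2 + √(5*7 + x) = -2 + √(35 + x))
1/(1455 + L(-65, 9)) = 1/(1455 + (-2 + √(35 - 65))) = 1/(1455 + (-2 + √(-30))) = 1/(1455 + (-2 + I*√30)) = 1/(1453 + I*√30)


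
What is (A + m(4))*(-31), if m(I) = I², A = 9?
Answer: -775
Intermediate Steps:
(A + m(4))*(-31) = (9 + 4²)*(-31) = (9 + 16)*(-31) = 25*(-31) = -775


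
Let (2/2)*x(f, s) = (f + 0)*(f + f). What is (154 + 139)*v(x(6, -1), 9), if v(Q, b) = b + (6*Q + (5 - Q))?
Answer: 109582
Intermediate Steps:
x(f, s) = 2*f**2 (x(f, s) = (f + 0)*(f + f) = f*(2*f) = 2*f**2)
v(Q, b) = 5 + b + 5*Q (v(Q, b) = b + (5 + 5*Q) = 5 + b + 5*Q)
(154 + 139)*v(x(6, -1), 9) = (154 + 139)*(5 + 9 + 5*(2*6**2)) = 293*(5 + 9 + 5*(2*36)) = 293*(5 + 9 + 5*72) = 293*(5 + 9 + 360) = 293*374 = 109582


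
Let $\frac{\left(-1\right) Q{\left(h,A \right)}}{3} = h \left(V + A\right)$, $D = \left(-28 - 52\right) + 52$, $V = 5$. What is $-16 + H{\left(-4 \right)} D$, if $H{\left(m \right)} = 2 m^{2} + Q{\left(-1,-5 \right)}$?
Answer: $-912$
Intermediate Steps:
$D = -28$ ($D = -80 + 52 = -28$)
$Q{\left(h,A \right)} = - 3 h \left(5 + A\right)$
$H{\left(m \right)} = 2 m^{2}$ ($H{\left(m \right)} = 2 m^{2} - - 3 \left(5 - 5\right) = 2 m^{2} - \left(-3\right) 0 = 2 m^{2} + 0 = 2 m^{2}$)
$-16 + H{\left(-4 \right)} D = -16 + 2 \left(-4\right)^{2} \left(-28\right) = -16 + 2 \cdot 16 \left(-28\right) = -16 + 32 \left(-28\right) = -16 - 896 = -912$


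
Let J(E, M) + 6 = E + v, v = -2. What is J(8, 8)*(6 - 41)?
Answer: 0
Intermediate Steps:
J(E, M) = -8 + E (J(E, M) = -6 + (E - 2) = -6 + (-2 + E) = -8 + E)
J(8, 8)*(6 - 41) = (-8 + 8)*(6 - 41) = 0*(-35) = 0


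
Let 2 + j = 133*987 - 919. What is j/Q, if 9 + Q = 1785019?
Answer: 13035/178501 ≈ 0.073025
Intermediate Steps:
Q = 1785010 (Q = -9 + 1785019 = 1785010)
j = 130350 (j = -2 + (133*987 - 919) = -2 + (131271 - 919) = -2 + 130352 = 130350)
j/Q = 130350/1785010 = 130350*(1/1785010) = 13035/178501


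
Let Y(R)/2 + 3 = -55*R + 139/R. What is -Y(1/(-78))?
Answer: 845855/39 ≈ 21689.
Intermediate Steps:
Y(R) = -6 - 110*R + 278/R (Y(R) = -6 + 2*(-55*R + 139/R) = -6 + (-110*R + 278/R) = -6 - 110*R + 278/R)
-Y(1/(-78)) = -(-6 - 110/(-78) + 278/(1/(-78))) = -(-6 - 110*(-1/78) + 278/(-1/78)) = -(-6 + 55/39 + 278*(-78)) = -(-6 + 55/39 - 21684) = -1*(-845855/39) = 845855/39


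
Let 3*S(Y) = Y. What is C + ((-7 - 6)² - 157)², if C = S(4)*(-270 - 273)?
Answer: -580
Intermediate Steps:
S(Y) = Y/3
C = -724 (C = ((⅓)*4)*(-270 - 273) = (4/3)*(-543) = -724)
C + ((-7 - 6)² - 157)² = -724 + ((-7 - 6)² - 157)² = -724 + ((-13)² - 157)² = -724 + (169 - 157)² = -724 + 12² = -724 + 144 = -580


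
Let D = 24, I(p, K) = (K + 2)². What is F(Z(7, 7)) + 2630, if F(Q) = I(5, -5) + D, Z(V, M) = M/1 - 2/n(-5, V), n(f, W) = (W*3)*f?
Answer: 2663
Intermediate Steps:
n(f, W) = 3*W*f (n(f, W) = (3*W)*f = 3*W*f)
I(p, K) = (2 + K)²
Z(V, M) = M + 2/(15*V) (Z(V, M) = M/1 - 2*(-1/(15*V)) = M*1 - 2*(-1/(15*V)) = M - (-2)/(15*V) = M + 2/(15*V))
F(Q) = 33 (F(Q) = (2 - 5)² + 24 = (-3)² + 24 = 9 + 24 = 33)
F(Z(7, 7)) + 2630 = 33 + 2630 = 2663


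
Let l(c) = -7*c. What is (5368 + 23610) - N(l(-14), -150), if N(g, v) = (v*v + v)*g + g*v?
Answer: -2146622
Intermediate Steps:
N(g, v) = g*v + g*(v + v**2) (N(g, v) = (v**2 + v)*g + g*v = (v + v**2)*g + g*v = g*(v + v**2) + g*v = g*v + g*(v + v**2))
(5368 + 23610) - N(l(-14), -150) = (5368 + 23610) - (-7*(-14))*(-150)*(2 - 150) = 28978 - 98*(-150)*(-148) = 28978 - 1*2175600 = 28978 - 2175600 = -2146622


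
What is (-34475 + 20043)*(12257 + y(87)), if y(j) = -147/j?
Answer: -5129190528/29 ≈ -1.7687e+8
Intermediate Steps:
(-34475 + 20043)*(12257 + y(87)) = (-34475 + 20043)*(12257 - 147/87) = -14432*(12257 - 147*1/87) = -14432*(12257 - 49/29) = -14432*355404/29 = -5129190528/29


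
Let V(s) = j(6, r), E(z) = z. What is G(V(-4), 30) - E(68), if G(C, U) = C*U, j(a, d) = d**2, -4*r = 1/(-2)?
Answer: -2161/32 ≈ -67.531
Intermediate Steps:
r = 1/8 (r = -1/4/(-2) = -1/4*(-1/2) = 1/8 ≈ 0.12500)
V(s) = 1/64 (V(s) = (1/8)**2 = 1/64)
G(V(-4), 30) - E(68) = (1/64)*30 - 1*68 = 15/32 - 68 = -2161/32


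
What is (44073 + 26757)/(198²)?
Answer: 3935/2178 ≈ 1.8067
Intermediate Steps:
(44073 + 26757)/(198²) = 70830/39204 = 70830*(1/39204) = 3935/2178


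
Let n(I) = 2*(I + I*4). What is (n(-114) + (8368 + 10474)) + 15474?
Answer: 33176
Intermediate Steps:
n(I) = 10*I (n(I) = 2*(I + 4*I) = 2*(5*I) = 10*I)
(n(-114) + (8368 + 10474)) + 15474 = (10*(-114) + (8368 + 10474)) + 15474 = (-1140 + 18842) + 15474 = 17702 + 15474 = 33176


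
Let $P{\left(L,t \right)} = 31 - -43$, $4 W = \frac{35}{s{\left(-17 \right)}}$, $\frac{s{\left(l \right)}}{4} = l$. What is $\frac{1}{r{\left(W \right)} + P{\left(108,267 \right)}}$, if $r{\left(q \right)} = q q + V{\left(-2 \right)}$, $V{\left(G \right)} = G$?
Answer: $\frac{73984}{5328073} \approx 0.013886$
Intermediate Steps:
$s{\left(l \right)} = 4 l$
$W = - \frac{35}{272}$ ($W = \frac{35 \frac{1}{4 \left(-17\right)}}{4} = \frac{35 \frac{1}{-68}}{4} = \frac{35 \left(- \frac{1}{68}\right)}{4} = \frac{1}{4} \left(- \frac{35}{68}\right) = - \frac{35}{272} \approx -0.12868$)
$P{\left(L,t \right)} = 74$ ($P{\left(L,t \right)} = 31 + 43 = 74$)
$r{\left(q \right)} = -2 + q^{2}$ ($r{\left(q \right)} = q q - 2 = q^{2} - 2 = -2 + q^{2}$)
$\frac{1}{r{\left(W \right)} + P{\left(108,267 \right)}} = \frac{1}{\left(-2 + \left(- \frac{35}{272}\right)^{2}\right) + 74} = \frac{1}{\left(-2 + \frac{1225}{73984}\right) + 74} = \frac{1}{- \frac{146743}{73984} + 74} = \frac{1}{\frac{5328073}{73984}} = \frac{73984}{5328073}$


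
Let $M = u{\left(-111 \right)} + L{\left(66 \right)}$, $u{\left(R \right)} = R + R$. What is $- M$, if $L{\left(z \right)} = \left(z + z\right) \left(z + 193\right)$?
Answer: $-33966$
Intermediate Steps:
$u{\left(R \right)} = 2 R$
$L{\left(z \right)} = 2 z \left(193 + z\right)$
$M = 33966$ ($M = 2 \left(-111\right) + 2 \cdot 66 \left(193 + 66\right) = -222 + 2 \cdot 66 \cdot 259 = -222 + 34188 = 33966$)
$- M = \left(-1\right) 33966 = -33966$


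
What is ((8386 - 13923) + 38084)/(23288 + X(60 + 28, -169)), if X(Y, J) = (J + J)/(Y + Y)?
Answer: 2864136/2049175 ≈ 1.3977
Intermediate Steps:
X(Y, J) = J/Y (X(Y, J) = (2*J)/((2*Y)) = (2*J)*(1/(2*Y)) = J/Y)
((8386 - 13923) + 38084)/(23288 + X(60 + 28, -169)) = ((8386 - 13923) + 38084)/(23288 - 169/(60 + 28)) = (-5537 + 38084)/(23288 - 169/88) = 32547/(23288 - 169*1/88) = 32547/(23288 - 169/88) = 32547/(2049175/88) = 32547*(88/2049175) = 2864136/2049175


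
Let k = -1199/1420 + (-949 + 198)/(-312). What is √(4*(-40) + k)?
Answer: 161*I*√18746130/55380 ≈ 12.587*I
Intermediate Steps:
k = 173083/110760 (k = -1199*1/1420 - 751*(-1/312) = -1199/1420 + 751/312 = 173083/110760 ≈ 1.5627)
√(4*(-40) + k) = √(4*(-40) + 173083/110760) = √(-160 + 173083/110760) = √(-17548517/110760) = 161*I*√18746130/55380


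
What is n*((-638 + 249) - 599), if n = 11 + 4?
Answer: -14820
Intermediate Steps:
n = 15
n*((-638 + 249) - 599) = 15*((-638 + 249) - 599) = 15*(-389 - 599) = 15*(-988) = -14820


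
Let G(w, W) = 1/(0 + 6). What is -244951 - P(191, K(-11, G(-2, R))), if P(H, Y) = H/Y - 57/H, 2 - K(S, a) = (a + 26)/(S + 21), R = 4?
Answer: -1728877748/7067 ≈ -2.4464e+5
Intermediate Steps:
G(w, W) = 1/6
K(S, a) = 2 - (26 + a)/(21 + S) (K(S, a) = 2 - (a + 26)/(S + 21) = 2 - (26 + a)/(21 + S))
P(H, Y) = -57/H + H/Y
-244951 - P(191, K(-11, G(-2, R))) = -244951 - (-57/191 + 191/(((16 - 1*1/6 + 2*(-11))/(21 - 11)))) = -244951 - (-57*1/191 + 191/(((16 - 1/6 - 22)/10))) = -244951 - (-57/191 + 191/(((1/10)*(-37/6)))) = -244951 - (-57/191 + 191/(-37/60)) = -244951 - (-57/191 + 191*(-60/37)) = -244951 - (-57/191 - 11460/37) = -244951 - 1*(-2190969/7067) = -244951 + 2190969/7067 = -1728877748/7067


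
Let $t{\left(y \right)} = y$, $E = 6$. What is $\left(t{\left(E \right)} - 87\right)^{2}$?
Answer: $6561$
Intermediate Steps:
$\left(t{\left(E \right)} - 87\right)^{2} = \left(6 - 87\right)^{2} = \left(-81\right)^{2} = 6561$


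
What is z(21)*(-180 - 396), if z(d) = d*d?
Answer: -254016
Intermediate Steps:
z(d) = d**2
z(21)*(-180 - 396) = 21**2*(-180 - 396) = 441*(-576) = -254016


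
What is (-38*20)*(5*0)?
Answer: 0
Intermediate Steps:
(-38*20)*(5*0) = -760*0 = 0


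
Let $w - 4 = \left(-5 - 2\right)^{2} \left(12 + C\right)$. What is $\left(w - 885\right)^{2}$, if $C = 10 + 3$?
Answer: $118336$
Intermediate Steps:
$C = 13$
$w = 1229$ ($w = 4 + \left(-5 - 2\right)^{2} \left(12 + 13\right) = 4 + \left(-7\right)^{2} \cdot 25 = 4 + 49 \cdot 25 = 4 + 1225 = 1229$)
$\left(w - 885\right)^{2} = \left(1229 - 885\right)^{2} = 344^{2} = 118336$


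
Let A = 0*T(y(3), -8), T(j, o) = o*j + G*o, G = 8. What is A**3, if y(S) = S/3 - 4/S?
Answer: 0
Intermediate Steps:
y(S) = -4/S + S/3 (y(S) = S*(1/3) - 4/S = S/3 - 4/S = -4/S + S/3)
T(j, o) = 8*o + j*o (T(j, o) = o*j + 8*o = j*o + 8*o = 8*o + j*o)
A = 0 (A = 0*(-8*(8 + (-4/3 + (1/3)*3))) = 0*(-8*(8 + (-4*1/3 + 1))) = 0*(-8*(8 + (-4/3 + 1))) = 0*(-8*(8 - 1/3)) = 0*(-8*23/3) = 0*(-184/3) = 0)
A**3 = 0**3 = 0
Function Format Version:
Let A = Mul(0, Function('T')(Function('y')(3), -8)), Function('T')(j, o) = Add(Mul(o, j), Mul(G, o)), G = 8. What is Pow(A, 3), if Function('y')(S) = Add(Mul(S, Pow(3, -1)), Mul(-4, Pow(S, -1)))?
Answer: 0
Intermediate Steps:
Function('y')(S) = Add(Mul(-4, Pow(S, -1)), Mul(Rational(1, 3), S)) (Function('y')(S) = Add(Mul(S, Rational(1, 3)), Mul(-4, Pow(S, -1))) = Add(Mul(Rational(1, 3), S), Mul(-4, Pow(S, -1))) = Add(Mul(-4, Pow(S, -1)), Mul(Rational(1, 3), S)))
Function('T')(j, o) = Add(Mul(8, o), Mul(j, o)) (Function('T')(j, o) = Add(Mul(o, j), Mul(8, o)) = Add(Mul(j, o), Mul(8, o)) = Add(Mul(8, o), Mul(j, o)))
A = 0 (A = Mul(0, Mul(-8, Add(8, Add(Mul(-4, Pow(3, -1)), Mul(Rational(1, 3), 3))))) = Mul(0, Mul(-8, Add(8, Add(Mul(-4, Rational(1, 3)), 1)))) = Mul(0, Mul(-8, Add(8, Add(Rational(-4, 3), 1)))) = Mul(0, Mul(-8, Add(8, Rational(-1, 3)))) = Mul(0, Mul(-8, Rational(23, 3))) = Mul(0, Rational(-184, 3)) = 0)
Pow(A, 3) = Pow(0, 3) = 0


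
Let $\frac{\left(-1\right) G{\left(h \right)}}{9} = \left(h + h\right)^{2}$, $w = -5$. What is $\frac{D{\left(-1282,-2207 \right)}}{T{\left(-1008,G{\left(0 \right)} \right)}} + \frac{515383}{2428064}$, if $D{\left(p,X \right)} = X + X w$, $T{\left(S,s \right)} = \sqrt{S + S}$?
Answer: $\frac{515383}{2428064} - \frac{2207 i \sqrt{14}}{42} \approx 0.21226 - 196.62 i$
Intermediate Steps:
$G{\left(h \right)} = - 36 h^{2}$ ($G{\left(h \right)} = - 9 \left(h + h\right)^{2} = - 9 \left(2 h\right)^{2} = - 9 \cdot 4 h^{2} = - 36 h^{2}$)
$T{\left(S,s \right)} = \sqrt{2} \sqrt{S}$ ($T{\left(S,s \right)} = \sqrt{2 S} = \sqrt{2} \sqrt{S}$)
$D{\left(p,X \right)} = - 4 X$ ($D{\left(p,X \right)} = X + X \left(-5\right) = X - 5 X = - 4 X$)
$\frac{D{\left(-1282,-2207 \right)}}{T{\left(-1008,G{\left(0 \right)} \right)}} + \frac{515383}{2428064} = \frac{\left(-4\right) \left(-2207\right)}{\sqrt{2} \sqrt{-1008}} + \frac{515383}{2428064} = \frac{8828}{\sqrt{2} \cdot 12 i \sqrt{7}} + 515383 \cdot \frac{1}{2428064} = \frac{8828}{12 i \sqrt{14}} + \frac{515383}{2428064} = 8828 \left(- \frac{i \sqrt{14}}{168}\right) + \frac{515383}{2428064} = - \frac{2207 i \sqrt{14}}{42} + \frac{515383}{2428064} = \frac{515383}{2428064} - \frac{2207 i \sqrt{14}}{42}$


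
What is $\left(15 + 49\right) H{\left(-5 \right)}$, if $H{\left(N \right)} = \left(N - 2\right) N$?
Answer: $2240$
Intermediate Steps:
$H{\left(N \right)} = N \left(-2 + N\right)$ ($H{\left(N \right)} = \left(-2 + N\right) N = N \left(-2 + N\right)$)
$\left(15 + 49\right) H{\left(-5 \right)} = \left(15 + 49\right) \left(- 5 \left(-2 - 5\right)\right) = 64 \left(\left(-5\right) \left(-7\right)\right) = 64 \cdot 35 = 2240$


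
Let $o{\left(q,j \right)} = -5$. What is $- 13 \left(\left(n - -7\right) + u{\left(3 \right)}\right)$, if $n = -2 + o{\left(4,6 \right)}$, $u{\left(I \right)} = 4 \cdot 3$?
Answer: $-156$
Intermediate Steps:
$u{\left(I \right)} = 12$
$n = -7$ ($n = -2 - 5 = -7$)
$- 13 \left(\left(n - -7\right) + u{\left(3 \right)}\right) = - 13 \left(\left(-7 - -7\right) + 12\right) = - 13 \left(\left(-7 + 7\right) + 12\right) = - 13 \left(0 + 12\right) = \left(-13\right) 12 = -156$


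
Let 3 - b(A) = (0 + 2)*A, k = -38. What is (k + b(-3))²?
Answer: 841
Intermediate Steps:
b(A) = 3 - 2*A (b(A) = 3 - (0 + 2)*A = 3 - 2*A)
(k + b(-3))² = (-38 + (3 - 2*(-3)))² = (-38 + (3 + 6))² = (-38 + 9)² = (-29)² = 841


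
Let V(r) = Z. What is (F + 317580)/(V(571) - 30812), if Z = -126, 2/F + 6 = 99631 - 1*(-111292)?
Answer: -33491510431/3262675073 ≈ -10.265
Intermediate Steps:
F = 2/210917 (F = 2/(-6 + (99631 - 1*(-111292))) = 2/(-6 + (99631 + 111292)) = 2/(-6 + 210923) = 2/210917 ≈ 9.4824e-6)
V(r) = -126
(F + 317580)/(V(571) - 30812) = (2/210917 + 317580)/(-126 - 30812) = (66983020862/210917)/(-30938) = (66983020862/210917)*(-1/30938) = -33491510431/3262675073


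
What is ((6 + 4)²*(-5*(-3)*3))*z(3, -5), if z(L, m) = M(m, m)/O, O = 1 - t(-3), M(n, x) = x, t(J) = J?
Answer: -5625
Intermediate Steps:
O = 4 (O = 1 - 1*(-3) = 1 + 3 = 4)
z(L, m) = m/4
((6 + 4)²*(-5*(-3)*3))*z(3, -5) = ((6 + 4)²*(-5*(-3)*3))*((¼)*(-5)) = (10²*(15*3))*(-5/4) = (100*45)*(-5/4) = 4500*(-5/4) = -5625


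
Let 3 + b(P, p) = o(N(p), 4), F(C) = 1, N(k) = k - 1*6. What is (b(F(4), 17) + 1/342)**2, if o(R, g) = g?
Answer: 117649/116964 ≈ 1.0059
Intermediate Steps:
N(k) = -6 + k (N(k) = k - 6 = -6 + k)
b(P, p) = 1 (b(P, p) = -3 + 4 = 1)
(b(F(4), 17) + 1/342)**2 = (1 + 1/342)**2 = (343/342)**2 = 117649/116964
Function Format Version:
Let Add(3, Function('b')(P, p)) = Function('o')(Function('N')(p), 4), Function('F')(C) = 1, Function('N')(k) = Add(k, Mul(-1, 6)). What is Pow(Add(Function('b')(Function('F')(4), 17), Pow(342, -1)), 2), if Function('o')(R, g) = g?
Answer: Rational(117649, 116964) ≈ 1.0059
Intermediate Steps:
Function('N')(k) = Add(-6, k) (Function('N')(k) = Add(k, -6) = Add(-6, k))
Function('b')(P, p) = 1 (Function('b')(P, p) = Add(-3, 4) = 1)
Pow(Add(Function('b')(Function('F')(4), 17), Pow(342, -1)), 2) = Pow(Add(1, Pow(342, -1)), 2) = Pow(Add(1, Rational(1, 342)), 2) = Pow(Rational(343, 342), 2) = Rational(117649, 116964)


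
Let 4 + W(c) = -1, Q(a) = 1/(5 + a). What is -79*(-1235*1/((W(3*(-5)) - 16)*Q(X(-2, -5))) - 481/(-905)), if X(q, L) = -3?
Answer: -177390629/19005 ≈ -9333.9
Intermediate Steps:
W(c) = -5 (W(c) = -4 - 1 = -5)
-79*(-1235*1/((W(3*(-5)) - 16)*Q(X(-2, -5))) - 481/(-905)) = -79*(-1235*(5 - 3)/(-5 - 16) - 481/(-905)) = -79*(-1235/(-21/2) - 481*(-1/905)) = -79*(-1235/((½)*(-21)) + 481/905) = -79*(-1235/(-21/2) + 481/905) = -79*(-1235*(-2/21) + 481/905) = -79*(2470/21 + 481/905) = -79*2245451/19005 = -177390629/19005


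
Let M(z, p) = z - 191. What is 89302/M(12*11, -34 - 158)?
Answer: -89302/59 ≈ -1513.6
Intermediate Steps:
M(z, p) = -191 + z
89302/M(12*11, -34 - 158) = 89302/(-191 + 12*11) = 89302/(-191 + 132) = 89302/(-59) = 89302*(-1/59) = -89302/59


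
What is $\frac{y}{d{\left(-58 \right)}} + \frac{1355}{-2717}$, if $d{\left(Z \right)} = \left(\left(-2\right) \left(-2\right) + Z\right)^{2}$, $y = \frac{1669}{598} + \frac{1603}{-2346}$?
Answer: $- \frac{1157004220}{2323352889} \approx -0.49799$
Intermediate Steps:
$y = \frac{32140}{15249}$ ($y = 1669 \cdot \frac{1}{598} + 1603 \left(- \frac{1}{2346}\right) = \frac{1669}{598} - \frac{1603}{2346} = \frac{32140}{15249} \approx 2.1077$)
$d{\left(Z \right)} = \left(4 + Z\right)^{2}$
$\frac{y}{d{\left(-58 \right)}} + \frac{1355}{-2717} = \frac{32140}{15249 \left(4 - 58\right)^{2}} + \frac{1355}{-2717} = \frac{32140}{15249 \left(-54\right)^{2}} + 1355 \left(- \frac{1}{2717}\right) = \frac{32140}{15249 \cdot 2916} - \frac{1355}{2717} = \frac{32140}{15249} \cdot \frac{1}{2916} - \frac{1355}{2717} = \frac{8035}{11116521} - \frac{1355}{2717} = - \frac{1157004220}{2323352889}$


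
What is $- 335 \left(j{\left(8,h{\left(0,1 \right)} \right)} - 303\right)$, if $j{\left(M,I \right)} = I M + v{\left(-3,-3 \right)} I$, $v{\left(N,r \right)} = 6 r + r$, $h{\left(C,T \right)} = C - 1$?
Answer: $97150$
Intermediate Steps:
$h{\left(C,T \right)} = -1 + C$ ($h{\left(C,T \right)} = C - 1 = -1 + C$)
$v{\left(N,r \right)} = 7 r$
$j{\left(M,I \right)} = - 21 I + I M$ ($j{\left(M,I \right)} = I M + 7 \left(-3\right) I = I M - 21 I = - 21 I + I M$)
$- 335 \left(j{\left(8,h{\left(0,1 \right)} \right)} - 303\right) = - 335 \left(\left(-1 + 0\right) \left(-21 + 8\right) - 303\right) = - 335 \left(\left(-1\right) \left(-13\right) - 303\right) = - 335 \left(13 - 303\right) = \left(-335\right) \left(-290\right) = 97150$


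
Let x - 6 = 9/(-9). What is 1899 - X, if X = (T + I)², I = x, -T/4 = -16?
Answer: -2862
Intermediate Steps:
T = 64 (T = -4*(-16) = 64)
x = 5 (x = 6 + 9/(-9) = 6 + 9*(-⅑) = 6 - 1 = 5)
I = 5
X = 4761 (X = (64 + 5)² = 69² = 4761)
1899 - X = 1899 - 1*4761 = 1899 - 4761 = -2862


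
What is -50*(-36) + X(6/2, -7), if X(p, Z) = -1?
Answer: 1799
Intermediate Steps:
-50*(-36) + X(6/2, -7) = -50*(-36) - 1 = 1800 - 1 = 1799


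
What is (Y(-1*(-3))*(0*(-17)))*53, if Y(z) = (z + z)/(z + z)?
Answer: 0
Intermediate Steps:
Y(z) = 1 (Y(z) = (2*z)/((2*z)) = (2*z)*(1/(2*z)) = 1)
(Y(-1*(-3))*(0*(-17)))*53 = (1*(0*(-17)))*53 = (1*0)*53 = 0*53 = 0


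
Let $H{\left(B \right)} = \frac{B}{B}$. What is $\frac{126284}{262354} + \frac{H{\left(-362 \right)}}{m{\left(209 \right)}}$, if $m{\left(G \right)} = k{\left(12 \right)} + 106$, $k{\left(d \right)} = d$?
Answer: $\frac{7581933}{15478886} \approx 0.48982$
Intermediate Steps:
$H{\left(B \right)} = 1$
$m{\left(G \right)} = 118$ ($m{\left(G \right)} = 12 + 106 = 118$)
$\frac{126284}{262354} + \frac{H{\left(-362 \right)}}{m{\left(209 \right)}} = \frac{126284}{262354} + 1 \cdot \frac{1}{118} = 126284 \cdot \frac{1}{262354} + 1 \cdot \frac{1}{118} = \frac{63142}{131177} + \frac{1}{118} = \frac{7581933}{15478886}$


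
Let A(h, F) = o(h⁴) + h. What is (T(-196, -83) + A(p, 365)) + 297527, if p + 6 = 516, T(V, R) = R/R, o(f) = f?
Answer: 67652308038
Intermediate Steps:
T(V, R) = 1
p = 510 (p = -6 + 516 = 510)
A(h, F) = h + h⁴ (A(h, F) = h⁴ + h = h + h⁴)
(T(-196, -83) + A(p, 365)) + 297527 = (1 + (510 + 510⁴)) + 297527 = (1 + (510 + 67652010000)) + 297527 = (1 + 67652010510) + 297527 = 67652010511 + 297527 = 67652308038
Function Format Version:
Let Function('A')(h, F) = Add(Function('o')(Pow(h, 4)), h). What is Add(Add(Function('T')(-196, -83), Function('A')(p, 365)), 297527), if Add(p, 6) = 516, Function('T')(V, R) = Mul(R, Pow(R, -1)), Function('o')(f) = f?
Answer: 67652308038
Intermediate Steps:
Function('T')(V, R) = 1
p = 510 (p = Add(-6, 516) = 510)
Function('A')(h, F) = Add(h, Pow(h, 4)) (Function('A')(h, F) = Add(Pow(h, 4), h) = Add(h, Pow(h, 4)))
Add(Add(Function('T')(-196, -83), Function('A')(p, 365)), 297527) = Add(Add(1, Add(510, Pow(510, 4))), 297527) = Add(Add(1, Add(510, 67652010000)), 297527) = Add(Add(1, 67652010510), 297527) = Add(67652010511, 297527) = 67652308038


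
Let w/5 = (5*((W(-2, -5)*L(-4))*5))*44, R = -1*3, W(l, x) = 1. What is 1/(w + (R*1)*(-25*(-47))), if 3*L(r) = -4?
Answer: -3/32575 ≈ -9.2095e-5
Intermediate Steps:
L(r) = -4/3 (L(r) = (1/3)*(-4) = -4/3)
R = -3
w = -22000/3 (w = 5*((5*((1*(-4/3))*5))*44) = 5*((5*(-4/3*5))*44) = 5*((5*(-20/3))*44) = 5*(-100/3*44) = 5*(-4400/3) = -22000/3 ≈ -7333.3)
1/(w + (R*1)*(-25*(-47))) = 1/(-22000/3 + (-3*1)*(-25*(-47))) = 1/(-22000/3 - 3*1175) = 1/(-22000/3 - 3525) = 1/(-32575/3) = -3/32575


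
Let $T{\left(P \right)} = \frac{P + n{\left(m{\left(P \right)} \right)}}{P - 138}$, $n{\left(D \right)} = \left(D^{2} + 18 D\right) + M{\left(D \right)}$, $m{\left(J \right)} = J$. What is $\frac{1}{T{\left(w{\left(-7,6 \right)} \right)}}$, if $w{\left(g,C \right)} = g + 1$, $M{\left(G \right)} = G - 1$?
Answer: $\frac{144}{85} \approx 1.6941$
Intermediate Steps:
$M{\left(G \right)} = -1 + G$ ($M{\left(G \right)} = G - 1 = -1 + G$)
$n{\left(D \right)} = -1 + D^{2} + 19 D$ ($n{\left(D \right)} = \left(D^{2} + 18 D\right) + \left(-1 + D\right) = -1 + D^{2} + 19 D$)
$w{\left(g,C \right)} = 1 + g$
$T{\left(P \right)} = \frac{-1 + P^{2} + 20 P}{-138 + P}$ ($T{\left(P \right)} = \frac{P + \left(-1 + P^{2} + 19 P\right)}{P - 138} = \frac{-1 + P^{2} + 20 P}{-138 + P}$)
$\frac{1}{T{\left(w{\left(-7,6 \right)} \right)}} = \frac{1}{\frac{1}{-138 + \left(1 - 7\right)} \left(-1 + \left(1 - 7\right)^{2} + 20 \left(1 - 7\right)\right)} = \frac{1}{\frac{1}{-138 - 6} \left(-1 + \left(-6\right)^{2} + 20 \left(-6\right)\right)} = \frac{1}{\frac{1}{-144} \left(-1 + 36 - 120\right)} = \frac{1}{\left(- \frac{1}{144}\right) \left(-85\right)} = \frac{1}{\frac{85}{144}} = \frac{144}{85}$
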